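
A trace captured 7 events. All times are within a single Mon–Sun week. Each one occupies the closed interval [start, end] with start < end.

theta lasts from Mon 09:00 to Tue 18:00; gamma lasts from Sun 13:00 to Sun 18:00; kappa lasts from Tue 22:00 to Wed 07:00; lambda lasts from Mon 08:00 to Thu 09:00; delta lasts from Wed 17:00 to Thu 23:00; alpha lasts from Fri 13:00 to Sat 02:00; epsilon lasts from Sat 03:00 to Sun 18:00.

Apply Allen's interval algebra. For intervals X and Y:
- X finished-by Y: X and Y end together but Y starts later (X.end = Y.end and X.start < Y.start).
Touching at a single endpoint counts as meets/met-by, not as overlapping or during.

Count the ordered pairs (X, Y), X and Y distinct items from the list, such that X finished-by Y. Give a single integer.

1

Checking all 42 ordered pairs for relation 'finished-by'; matching pairs in alphabetical order:
(epsilon, gamma): epsilon finished-by gamma ✓
Count: 1.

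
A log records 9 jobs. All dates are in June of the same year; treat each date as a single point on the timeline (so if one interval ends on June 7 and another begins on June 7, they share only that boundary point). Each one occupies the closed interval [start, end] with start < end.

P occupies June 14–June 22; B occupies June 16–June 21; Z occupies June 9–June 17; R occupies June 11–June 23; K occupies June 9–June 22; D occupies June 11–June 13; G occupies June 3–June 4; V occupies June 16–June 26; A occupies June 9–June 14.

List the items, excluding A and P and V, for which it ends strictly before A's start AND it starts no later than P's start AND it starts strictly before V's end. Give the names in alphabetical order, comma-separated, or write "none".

Conditions: its end is strictly before A's start (X.end < June 9) AND its start is no later than P's start (X.start <= June 14) AND its start is strictly before V's end (X.start < June 26).
B: end June 21 < June 9? ✗; start June 16 <= June 14? ✗; start June 16 < June 26? ✓ → no.
D: end June 13 < June 9? ✗; start June 11 <= June 14? ✓; start June 11 < June 26? ✓ → no.
G: end June 4 < June 9? ✓; start June 3 <= June 14? ✓; start June 3 < June 26? ✓ → yes.
K: end June 22 < June 9? ✗; start June 9 <= June 14? ✓; start June 9 < June 26? ✓ → no.
R: end June 23 < June 9? ✗; start June 11 <= June 14? ✓; start June 11 < June 26? ✓ → no.
Z: end June 17 < June 9? ✗; start June 9 <= June 14? ✓; start June 9 < June 26? ✓ → no.
Result: G.

G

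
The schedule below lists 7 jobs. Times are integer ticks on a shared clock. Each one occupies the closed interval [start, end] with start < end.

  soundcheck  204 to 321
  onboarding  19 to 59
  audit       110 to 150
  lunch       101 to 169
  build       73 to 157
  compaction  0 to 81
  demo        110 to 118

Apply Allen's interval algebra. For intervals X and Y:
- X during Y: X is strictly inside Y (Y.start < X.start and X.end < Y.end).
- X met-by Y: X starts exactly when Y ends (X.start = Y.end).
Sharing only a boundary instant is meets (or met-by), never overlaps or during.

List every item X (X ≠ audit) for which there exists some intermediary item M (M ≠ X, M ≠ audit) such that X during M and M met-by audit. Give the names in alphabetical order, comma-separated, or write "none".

Target audit = [110, 150].
Intermediaries M with M met-by audit: none.
Union: none.

none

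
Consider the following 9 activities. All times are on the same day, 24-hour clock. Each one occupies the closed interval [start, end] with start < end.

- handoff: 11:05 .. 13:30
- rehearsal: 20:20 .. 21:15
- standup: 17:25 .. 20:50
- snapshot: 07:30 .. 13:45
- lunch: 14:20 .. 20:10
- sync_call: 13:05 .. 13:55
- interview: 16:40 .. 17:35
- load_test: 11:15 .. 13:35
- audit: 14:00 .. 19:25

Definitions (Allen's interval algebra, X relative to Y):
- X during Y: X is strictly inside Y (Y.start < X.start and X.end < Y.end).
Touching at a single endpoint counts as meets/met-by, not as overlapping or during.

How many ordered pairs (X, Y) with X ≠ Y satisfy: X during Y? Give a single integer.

4

Checking all 72 ordered pairs for relation 'during'; matching pairs in alphabetical order:
(handoff, snapshot): handoff during snapshot ✓
(interview, audit): interview during audit ✓
(interview, lunch): interview during lunch ✓
(load_test, snapshot): load_test during snapshot ✓
Count: 4.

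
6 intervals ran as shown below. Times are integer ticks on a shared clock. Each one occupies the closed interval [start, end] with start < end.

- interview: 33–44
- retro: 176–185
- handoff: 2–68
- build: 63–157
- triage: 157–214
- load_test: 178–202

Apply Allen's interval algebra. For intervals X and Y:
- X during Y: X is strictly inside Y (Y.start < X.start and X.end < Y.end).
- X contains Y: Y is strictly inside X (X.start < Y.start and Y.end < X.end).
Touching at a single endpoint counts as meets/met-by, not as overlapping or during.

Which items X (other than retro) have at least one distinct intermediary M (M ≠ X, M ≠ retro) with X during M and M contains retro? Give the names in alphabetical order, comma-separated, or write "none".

load_test

Target retro = [176, 185].
Intermediaries M with M contains retro: triage.
Via triage — items with X during triage: load_test.
Union: load_test.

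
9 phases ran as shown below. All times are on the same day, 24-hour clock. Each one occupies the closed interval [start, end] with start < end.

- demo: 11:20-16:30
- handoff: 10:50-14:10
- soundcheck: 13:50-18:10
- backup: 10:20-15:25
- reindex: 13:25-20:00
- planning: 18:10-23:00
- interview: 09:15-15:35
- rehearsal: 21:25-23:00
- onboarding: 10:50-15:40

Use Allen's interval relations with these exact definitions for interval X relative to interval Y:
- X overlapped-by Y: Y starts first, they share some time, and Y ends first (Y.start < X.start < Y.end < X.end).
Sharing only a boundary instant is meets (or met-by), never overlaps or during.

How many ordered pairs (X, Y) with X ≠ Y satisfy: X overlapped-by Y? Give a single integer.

Checking all 72 ordered pairs for relation 'overlapped-by'; matching pairs in alphabetical order:
(demo, backup): demo overlapped-by backup ✓
(demo, handoff): demo overlapped-by handoff ✓
(demo, interview): demo overlapped-by interview ✓
(demo, onboarding): demo overlapped-by onboarding ✓
(onboarding, backup): onboarding overlapped-by backup ✓
(onboarding, interview): onboarding overlapped-by interview ✓
(planning, reindex): planning overlapped-by reindex ✓
(reindex, backup): reindex overlapped-by backup ✓
(reindex, demo): reindex overlapped-by demo ✓
(reindex, handoff): reindex overlapped-by handoff ✓
(reindex, interview): reindex overlapped-by interview ✓
(reindex, onboarding): reindex overlapped-by onboarding ✓
(soundcheck, backup): soundcheck overlapped-by backup ✓
(soundcheck, demo): soundcheck overlapped-by demo ✓
(soundcheck, handoff): soundcheck overlapped-by handoff ✓
(soundcheck, interview): soundcheck overlapped-by interview ✓
(soundcheck, onboarding): soundcheck overlapped-by onboarding ✓
Count: 17.

17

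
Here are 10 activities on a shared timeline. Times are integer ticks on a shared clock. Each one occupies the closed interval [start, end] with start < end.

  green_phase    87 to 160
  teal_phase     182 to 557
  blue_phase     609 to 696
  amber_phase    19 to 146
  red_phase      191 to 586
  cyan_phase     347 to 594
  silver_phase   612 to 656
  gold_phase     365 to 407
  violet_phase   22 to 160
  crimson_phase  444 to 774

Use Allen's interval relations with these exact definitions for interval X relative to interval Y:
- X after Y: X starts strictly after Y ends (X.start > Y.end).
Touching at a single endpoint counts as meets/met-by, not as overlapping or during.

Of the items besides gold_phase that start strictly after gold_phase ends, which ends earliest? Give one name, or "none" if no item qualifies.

silver_phase

Target gold_phase = [365, 407].
amber_phase [19, 146] → before → excluded.
blue_phase [609, 696] → after → candidate.
crimson_phase [444, 774] → after → candidate.
cyan_phase [347, 594] → contains → excluded.
green_phase [87, 160] → before → excluded.
red_phase [191, 586] → contains → excluded.
silver_phase [612, 656] → after → candidate.
teal_phase [182, 557] → contains → excluded.
violet_phase [22, 160] → before → excluded.
Among candidates, earliest end is 656 → silver_phase.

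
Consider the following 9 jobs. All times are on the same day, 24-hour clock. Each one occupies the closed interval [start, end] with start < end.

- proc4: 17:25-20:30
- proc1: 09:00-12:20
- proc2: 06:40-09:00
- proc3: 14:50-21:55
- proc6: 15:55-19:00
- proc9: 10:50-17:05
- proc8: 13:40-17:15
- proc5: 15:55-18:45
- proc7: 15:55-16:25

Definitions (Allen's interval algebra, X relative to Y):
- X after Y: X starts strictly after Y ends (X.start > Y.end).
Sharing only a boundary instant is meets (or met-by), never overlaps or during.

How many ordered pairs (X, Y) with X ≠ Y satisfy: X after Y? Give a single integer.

16

Checking all 72 ordered pairs for relation 'after'; matching pairs in alphabetical order:
(proc3, proc1): proc3 after proc1 ✓
(proc3, proc2): proc3 after proc2 ✓
(proc4, proc1): proc4 after proc1 ✓
(proc4, proc2): proc4 after proc2 ✓
(proc4, proc7): proc4 after proc7 ✓
(proc4, proc8): proc4 after proc8 ✓
(proc4, proc9): proc4 after proc9 ✓
(proc5, proc1): proc5 after proc1 ✓
(proc5, proc2): proc5 after proc2 ✓
(proc6, proc1): proc6 after proc1 ✓
(proc6, proc2): proc6 after proc2 ✓
(proc7, proc1): proc7 after proc1 ✓
(proc7, proc2): proc7 after proc2 ✓
(proc8, proc1): proc8 after proc1 ✓
(proc8, proc2): proc8 after proc2 ✓
(proc9, proc2): proc9 after proc2 ✓
Count: 16.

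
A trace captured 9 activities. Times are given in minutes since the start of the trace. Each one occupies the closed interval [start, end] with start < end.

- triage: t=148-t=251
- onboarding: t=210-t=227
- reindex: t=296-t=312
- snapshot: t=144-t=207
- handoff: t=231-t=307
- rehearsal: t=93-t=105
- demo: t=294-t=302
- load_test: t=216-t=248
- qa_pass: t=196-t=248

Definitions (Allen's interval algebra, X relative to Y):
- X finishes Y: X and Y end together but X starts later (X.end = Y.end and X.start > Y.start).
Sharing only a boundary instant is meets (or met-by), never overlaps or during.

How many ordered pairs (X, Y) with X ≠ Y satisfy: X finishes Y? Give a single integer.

Checking all 72 ordered pairs for relation 'finishes'; matching pairs in alphabetical order:
(load_test, qa_pass): load_test finishes qa_pass ✓
Count: 1.

1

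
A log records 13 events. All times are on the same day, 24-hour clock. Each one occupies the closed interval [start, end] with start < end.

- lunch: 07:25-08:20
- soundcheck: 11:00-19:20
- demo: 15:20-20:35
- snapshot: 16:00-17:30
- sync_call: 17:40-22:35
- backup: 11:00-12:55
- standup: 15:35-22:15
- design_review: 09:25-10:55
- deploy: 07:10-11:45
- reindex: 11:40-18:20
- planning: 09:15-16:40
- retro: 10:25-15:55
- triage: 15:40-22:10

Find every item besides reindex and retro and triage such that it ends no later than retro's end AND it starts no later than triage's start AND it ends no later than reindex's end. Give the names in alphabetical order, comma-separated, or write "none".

Conditions: its end is no later than retro's end (X.end <= 15:55) AND its start is no later than triage's start (X.start <= 15:40) AND its end is no later than reindex's end (X.end <= 18:20).
backup: end 12:55 <= 15:55? ✓; start 11:00 <= 15:40? ✓; end 12:55 <= 18:20? ✓ → yes.
demo: end 20:35 <= 15:55? ✗; start 15:20 <= 15:40? ✓; end 20:35 <= 18:20? ✗ → no.
deploy: end 11:45 <= 15:55? ✓; start 07:10 <= 15:40? ✓; end 11:45 <= 18:20? ✓ → yes.
design_review: end 10:55 <= 15:55? ✓; start 09:25 <= 15:40? ✓; end 10:55 <= 18:20? ✓ → yes.
lunch: end 08:20 <= 15:55? ✓; start 07:25 <= 15:40? ✓; end 08:20 <= 18:20? ✓ → yes.
planning: end 16:40 <= 15:55? ✗; start 09:15 <= 15:40? ✓; end 16:40 <= 18:20? ✓ → no.
snapshot: end 17:30 <= 15:55? ✗; start 16:00 <= 15:40? ✗; end 17:30 <= 18:20? ✓ → no.
soundcheck: end 19:20 <= 15:55? ✗; start 11:00 <= 15:40? ✓; end 19:20 <= 18:20? ✗ → no.
standup: end 22:15 <= 15:55? ✗; start 15:35 <= 15:40? ✓; end 22:15 <= 18:20? ✗ → no.
sync_call: end 22:35 <= 15:55? ✗; start 17:40 <= 15:40? ✗; end 22:35 <= 18:20? ✗ → no.
Result: backup, deploy, design_review, lunch.

backup, deploy, design_review, lunch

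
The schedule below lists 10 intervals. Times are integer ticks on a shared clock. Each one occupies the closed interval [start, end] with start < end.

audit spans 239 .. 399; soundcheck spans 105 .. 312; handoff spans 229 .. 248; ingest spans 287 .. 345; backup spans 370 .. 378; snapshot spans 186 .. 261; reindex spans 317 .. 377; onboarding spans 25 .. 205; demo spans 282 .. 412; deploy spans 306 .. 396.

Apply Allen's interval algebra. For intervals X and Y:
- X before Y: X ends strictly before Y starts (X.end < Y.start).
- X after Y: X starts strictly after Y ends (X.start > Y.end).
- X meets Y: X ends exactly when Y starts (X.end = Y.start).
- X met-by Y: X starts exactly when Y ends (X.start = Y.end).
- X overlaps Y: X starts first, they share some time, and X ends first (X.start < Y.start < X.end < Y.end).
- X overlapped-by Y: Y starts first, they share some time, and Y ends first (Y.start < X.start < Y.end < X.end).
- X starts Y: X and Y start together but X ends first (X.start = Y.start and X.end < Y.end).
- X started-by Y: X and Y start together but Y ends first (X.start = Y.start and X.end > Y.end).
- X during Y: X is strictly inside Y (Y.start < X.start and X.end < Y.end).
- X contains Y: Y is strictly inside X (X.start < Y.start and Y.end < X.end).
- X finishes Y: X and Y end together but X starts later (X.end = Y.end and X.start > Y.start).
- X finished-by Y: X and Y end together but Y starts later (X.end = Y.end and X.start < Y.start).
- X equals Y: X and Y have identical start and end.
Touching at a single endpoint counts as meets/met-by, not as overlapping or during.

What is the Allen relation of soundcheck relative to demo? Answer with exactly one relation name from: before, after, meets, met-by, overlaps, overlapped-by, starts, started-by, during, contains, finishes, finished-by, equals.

overlaps

soundcheck = [105, 312]; demo = [282, 412].
Compare endpoints: soundcheck.start < demo.start, soundcheck.start < demo.end, soundcheck.end > demo.start, soundcheck.end < demo.end.
That pattern is 'overlaps'.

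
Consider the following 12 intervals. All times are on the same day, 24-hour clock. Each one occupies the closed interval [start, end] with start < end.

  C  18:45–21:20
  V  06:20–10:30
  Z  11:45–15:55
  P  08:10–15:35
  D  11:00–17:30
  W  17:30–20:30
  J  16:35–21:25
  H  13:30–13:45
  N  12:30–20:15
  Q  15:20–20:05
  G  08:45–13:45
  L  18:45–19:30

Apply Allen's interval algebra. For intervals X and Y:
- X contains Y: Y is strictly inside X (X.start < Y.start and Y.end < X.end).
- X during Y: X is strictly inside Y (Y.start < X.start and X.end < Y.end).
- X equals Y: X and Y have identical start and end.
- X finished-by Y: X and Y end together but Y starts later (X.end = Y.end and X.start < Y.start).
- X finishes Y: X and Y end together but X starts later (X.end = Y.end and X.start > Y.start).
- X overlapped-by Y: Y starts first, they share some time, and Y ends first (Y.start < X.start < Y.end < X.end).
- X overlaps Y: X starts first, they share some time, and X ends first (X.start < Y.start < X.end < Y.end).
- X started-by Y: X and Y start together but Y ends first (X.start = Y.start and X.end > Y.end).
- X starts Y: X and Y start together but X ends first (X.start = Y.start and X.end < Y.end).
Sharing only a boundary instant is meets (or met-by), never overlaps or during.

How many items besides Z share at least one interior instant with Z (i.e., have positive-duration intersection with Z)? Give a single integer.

6

Target Z = [11:45, 15:55].
C [18:45, 21:20] → after → no.
D [11:00, 17:30] → contains → counts.
G [08:45, 13:45] → overlaps → counts.
H [13:30, 13:45] → during → counts.
J [16:35, 21:25] → after → no.
L [18:45, 19:30] → after → no.
N [12:30, 20:15] → overlapped-by → counts.
P [08:10, 15:35] → overlaps → counts.
Q [15:20, 20:05] → overlapped-by → counts.
V [06:20, 10:30] → before → no.
W [17:30, 20:30] → after → no.
Total: 6.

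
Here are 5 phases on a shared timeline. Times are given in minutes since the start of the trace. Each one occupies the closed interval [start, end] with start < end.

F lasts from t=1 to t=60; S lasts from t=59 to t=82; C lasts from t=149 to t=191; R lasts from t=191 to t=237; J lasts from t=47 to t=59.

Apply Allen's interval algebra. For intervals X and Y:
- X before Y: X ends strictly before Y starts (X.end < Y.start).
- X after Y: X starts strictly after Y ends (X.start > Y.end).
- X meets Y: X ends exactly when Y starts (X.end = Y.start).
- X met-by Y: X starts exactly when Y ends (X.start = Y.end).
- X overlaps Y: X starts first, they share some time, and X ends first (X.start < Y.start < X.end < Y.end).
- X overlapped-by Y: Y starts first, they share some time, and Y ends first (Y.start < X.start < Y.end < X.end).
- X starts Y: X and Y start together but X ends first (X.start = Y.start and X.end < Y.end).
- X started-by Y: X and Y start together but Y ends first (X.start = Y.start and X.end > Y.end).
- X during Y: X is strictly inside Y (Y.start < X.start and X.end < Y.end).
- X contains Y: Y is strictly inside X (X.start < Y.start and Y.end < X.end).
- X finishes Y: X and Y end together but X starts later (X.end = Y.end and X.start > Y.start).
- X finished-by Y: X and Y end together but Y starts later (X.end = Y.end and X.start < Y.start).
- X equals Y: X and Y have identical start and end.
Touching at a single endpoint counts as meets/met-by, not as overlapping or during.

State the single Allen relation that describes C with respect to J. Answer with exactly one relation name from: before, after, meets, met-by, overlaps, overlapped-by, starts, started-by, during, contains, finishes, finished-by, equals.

C = [t=149, t=191]; J = [t=47, t=59].
Compare endpoints: C.start > J.start, C.start > J.end, C.end > J.start, C.end > J.end.
That pattern is 'after'.

after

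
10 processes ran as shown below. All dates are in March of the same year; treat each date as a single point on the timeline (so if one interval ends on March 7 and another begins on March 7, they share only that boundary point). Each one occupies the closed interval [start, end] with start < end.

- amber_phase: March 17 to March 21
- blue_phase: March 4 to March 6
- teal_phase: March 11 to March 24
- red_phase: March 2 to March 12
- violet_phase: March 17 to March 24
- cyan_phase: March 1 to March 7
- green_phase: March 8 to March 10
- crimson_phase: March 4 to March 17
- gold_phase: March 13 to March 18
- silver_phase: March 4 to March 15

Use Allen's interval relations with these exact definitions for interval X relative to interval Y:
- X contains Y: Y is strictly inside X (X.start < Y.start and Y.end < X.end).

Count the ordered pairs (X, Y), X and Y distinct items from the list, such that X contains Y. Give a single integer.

7

Checking all 90 ordered pairs for relation 'contains'; matching pairs in alphabetical order:
(crimson_phase, green_phase): crimson_phase contains green_phase ✓
(cyan_phase, blue_phase): cyan_phase contains blue_phase ✓
(red_phase, blue_phase): red_phase contains blue_phase ✓
(red_phase, green_phase): red_phase contains green_phase ✓
(silver_phase, green_phase): silver_phase contains green_phase ✓
(teal_phase, amber_phase): teal_phase contains amber_phase ✓
(teal_phase, gold_phase): teal_phase contains gold_phase ✓
Count: 7.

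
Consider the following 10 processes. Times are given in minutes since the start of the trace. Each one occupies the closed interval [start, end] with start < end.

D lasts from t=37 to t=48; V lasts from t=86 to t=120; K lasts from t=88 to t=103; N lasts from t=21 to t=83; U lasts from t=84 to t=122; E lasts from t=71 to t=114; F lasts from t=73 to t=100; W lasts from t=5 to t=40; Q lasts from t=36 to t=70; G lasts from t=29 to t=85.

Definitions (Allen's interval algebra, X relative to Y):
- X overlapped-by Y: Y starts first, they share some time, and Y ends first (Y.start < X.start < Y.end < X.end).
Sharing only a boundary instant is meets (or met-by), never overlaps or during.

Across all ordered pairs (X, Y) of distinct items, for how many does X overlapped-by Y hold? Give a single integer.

15

Checking all 90 ordered pairs for relation 'overlapped-by'; matching pairs in alphabetical order:
(D, W): D overlapped-by W ✓
(E, G): E overlapped-by G ✓
(E, N): E overlapped-by N ✓
(F, G): F overlapped-by G ✓
(F, N): F overlapped-by N ✓
(G, N): G overlapped-by N ✓
(G, W): G overlapped-by W ✓
(K, F): K overlapped-by F ✓
(N, W): N overlapped-by W ✓
(Q, W): Q overlapped-by W ✓
(U, E): U overlapped-by E ✓
(U, F): U overlapped-by F ✓
(U, G): U overlapped-by G ✓
(V, E): V overlapped-by E ✓
(V, F): V overlapped-by F ✓
Count: 15.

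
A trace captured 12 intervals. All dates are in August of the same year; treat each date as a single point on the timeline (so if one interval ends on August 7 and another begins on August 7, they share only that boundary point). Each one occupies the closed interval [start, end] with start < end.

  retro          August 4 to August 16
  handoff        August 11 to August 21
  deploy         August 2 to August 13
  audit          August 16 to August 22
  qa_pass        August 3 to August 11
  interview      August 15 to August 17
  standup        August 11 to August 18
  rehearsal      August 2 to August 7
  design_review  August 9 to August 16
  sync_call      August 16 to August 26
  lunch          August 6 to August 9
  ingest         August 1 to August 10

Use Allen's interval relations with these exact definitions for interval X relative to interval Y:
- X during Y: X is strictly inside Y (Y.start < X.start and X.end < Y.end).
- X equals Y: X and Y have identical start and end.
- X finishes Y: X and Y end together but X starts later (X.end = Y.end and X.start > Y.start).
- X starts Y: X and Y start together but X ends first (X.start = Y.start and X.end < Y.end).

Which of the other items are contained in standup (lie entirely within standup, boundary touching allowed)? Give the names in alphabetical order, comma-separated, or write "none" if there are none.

interview

Target standup = [August 11, August 18].
audit [August 16, August 22] → overlapped-by → no.
deploy [August 2, August 13] → overlaps → no.
design_review [August 9, August 16] → overlaps → no.
handoff [August 11, August 21] → started-by → no.
ingest [August 1, August 10] → before → no.
interview [August 15, August 17] → during → yes.
lunch [August 6, August 9] → before → no.
qa_pass [August 3, August 11] → meets → no.
rehearsal [August 2, August 7] → before → no.
retro [August 4, August 16] → overlaps → no.
sync_call [August 16, August 26] → overlapped-by → no.
Result: interview.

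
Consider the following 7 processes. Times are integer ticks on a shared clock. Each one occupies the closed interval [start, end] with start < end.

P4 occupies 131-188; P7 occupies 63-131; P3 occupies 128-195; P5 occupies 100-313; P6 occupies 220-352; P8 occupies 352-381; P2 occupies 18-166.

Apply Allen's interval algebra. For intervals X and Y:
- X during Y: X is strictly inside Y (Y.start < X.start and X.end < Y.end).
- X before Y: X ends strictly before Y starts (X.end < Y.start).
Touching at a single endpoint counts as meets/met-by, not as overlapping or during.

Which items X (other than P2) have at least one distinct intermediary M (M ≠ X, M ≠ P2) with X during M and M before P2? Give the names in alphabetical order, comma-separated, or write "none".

none

Target P2 = [18, 166].
Intermediaries M with M before P2: none.
Union: none.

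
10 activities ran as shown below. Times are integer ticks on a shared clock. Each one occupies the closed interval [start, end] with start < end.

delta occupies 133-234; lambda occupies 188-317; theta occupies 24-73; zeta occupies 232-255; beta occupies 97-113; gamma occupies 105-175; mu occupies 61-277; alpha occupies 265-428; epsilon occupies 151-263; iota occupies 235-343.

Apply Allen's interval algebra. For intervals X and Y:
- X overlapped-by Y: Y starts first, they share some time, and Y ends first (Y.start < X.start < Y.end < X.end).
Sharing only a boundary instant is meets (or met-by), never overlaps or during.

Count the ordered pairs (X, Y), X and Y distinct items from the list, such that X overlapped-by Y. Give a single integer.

16

Checking all 90 ordered pairs for relation 'overlapped-by'; matching pairs in alphabetical order:
(alpha, iota): alpha overlapped-by iota ✓
(alpha, lambda): alpha overlapped-by lambda ✓
(alpha, mu): alpha overlapped-by mu ✓
(delta, gamma): delta overlapped-by gamma ✓
(epsilon, delta): epsilon overlapped-by delta ✓
(epsilon, gamma): epsilon overlapped-by gamma ✓
(gamma, beta): gamma overlapped-by beta ✓
(iota, epsilon): iota overlapped-by epsilon ✓
(iota, lambda): iota overlapped-by lambda ✓
(iota, mu): iota overlapped-by mu ✓
(iota, zeta): iota overlapped-by zeta ✓
(lambda, delta): lambda overlapped-by delta ✓
(lambda, epsilon): lambda overlapped-by epsilon ✓
(lambda, mu): lambda overlapped-by mu ✓
(mu, theta): mu overlapped-by theta ✓
(zeta, delta): zeta overlapped-by delta ✓
Count: 16.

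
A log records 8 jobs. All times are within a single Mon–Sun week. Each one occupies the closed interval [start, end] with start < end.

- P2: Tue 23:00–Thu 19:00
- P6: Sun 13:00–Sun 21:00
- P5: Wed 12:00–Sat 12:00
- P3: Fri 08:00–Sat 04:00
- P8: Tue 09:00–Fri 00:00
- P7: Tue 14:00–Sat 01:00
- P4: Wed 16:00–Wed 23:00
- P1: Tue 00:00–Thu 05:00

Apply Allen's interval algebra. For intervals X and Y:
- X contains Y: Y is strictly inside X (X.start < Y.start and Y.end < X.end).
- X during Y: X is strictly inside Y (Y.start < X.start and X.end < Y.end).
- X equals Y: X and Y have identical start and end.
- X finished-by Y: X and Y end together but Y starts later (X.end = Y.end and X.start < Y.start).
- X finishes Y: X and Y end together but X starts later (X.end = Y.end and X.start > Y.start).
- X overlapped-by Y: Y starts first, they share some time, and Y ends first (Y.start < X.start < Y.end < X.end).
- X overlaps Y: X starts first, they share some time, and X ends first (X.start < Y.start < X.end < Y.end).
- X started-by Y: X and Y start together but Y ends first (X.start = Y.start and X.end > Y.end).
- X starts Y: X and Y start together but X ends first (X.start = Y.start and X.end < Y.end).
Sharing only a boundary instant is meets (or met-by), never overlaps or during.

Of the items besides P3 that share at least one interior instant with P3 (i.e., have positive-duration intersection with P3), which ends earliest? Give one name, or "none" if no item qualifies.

Target P3 = [Fri 08:00, Sat 04:00].
P1 [Tue 00:00, Thu 05:00] → before → excluded.
P2 [Tue 23:00, Thu 19:00] → before → excluded.
P4 [Wed 16:00, Wed 23:00] → before → excluded.
P5 [Wed 12:00, Sat 12:00] → contains → candidate.
P6 [Sun 13:00, Sun 21:00] → after → excluded.
P7 [Tue 14:00, Sat 01:00] → overlaps → candidate.
P8 [Tue 09:00, Fri 00:00] → before → excluded.
Among candidates, earliest end is Sat 01:00 → P7.

P7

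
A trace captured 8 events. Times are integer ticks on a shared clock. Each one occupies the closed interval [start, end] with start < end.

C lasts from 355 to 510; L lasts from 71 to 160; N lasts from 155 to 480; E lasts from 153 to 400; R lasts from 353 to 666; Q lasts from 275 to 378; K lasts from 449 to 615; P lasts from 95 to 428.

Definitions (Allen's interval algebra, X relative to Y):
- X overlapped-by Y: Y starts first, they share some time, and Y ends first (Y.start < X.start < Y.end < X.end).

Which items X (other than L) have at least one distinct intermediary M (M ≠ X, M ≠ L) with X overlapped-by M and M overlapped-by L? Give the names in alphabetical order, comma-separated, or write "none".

Target L = [71, 160].
Intermediaries M with M overlapped-by L: E, N, P.
Via E — items with X overlapped-by E: C, N, R.
Via N — items with X overlapped-by N: C, K, R.
Via P — items with X overlapped-by P: C, N, R.
Union: C, K, N, R.

C, K, N, R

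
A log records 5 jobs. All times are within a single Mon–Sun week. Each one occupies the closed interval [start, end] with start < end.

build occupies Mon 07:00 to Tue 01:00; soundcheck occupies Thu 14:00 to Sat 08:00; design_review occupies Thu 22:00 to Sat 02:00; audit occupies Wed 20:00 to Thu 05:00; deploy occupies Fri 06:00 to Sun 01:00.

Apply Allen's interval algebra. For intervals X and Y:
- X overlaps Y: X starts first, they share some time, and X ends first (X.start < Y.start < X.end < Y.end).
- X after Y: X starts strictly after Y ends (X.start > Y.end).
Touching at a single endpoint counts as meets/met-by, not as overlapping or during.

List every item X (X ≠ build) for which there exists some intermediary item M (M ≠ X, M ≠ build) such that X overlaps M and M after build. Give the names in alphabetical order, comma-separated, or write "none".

design_review, soundcheck

Target build = [Mon 07:00, Tue 01:00].
Intermediaries M with M after build: audit, deploy, design_review, soundcheck.
Via audit — items with X overlaps audit: none.
Via deploy — items with X overlaps deploy: design_review, soundcheck.
Via design_review — items with X overlaps design_review: none.
Via soundcheck — items with X overlaps soundcheck: none.
Union: design_review, soundcheck.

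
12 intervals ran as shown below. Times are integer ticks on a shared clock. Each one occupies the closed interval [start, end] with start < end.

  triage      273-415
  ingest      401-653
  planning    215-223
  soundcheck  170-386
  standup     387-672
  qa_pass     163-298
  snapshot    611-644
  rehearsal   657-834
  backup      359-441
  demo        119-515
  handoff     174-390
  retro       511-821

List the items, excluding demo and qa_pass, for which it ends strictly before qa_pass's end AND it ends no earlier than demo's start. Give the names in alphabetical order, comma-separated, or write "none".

Conditions: its end is strictly before qa_pass's end (X.end < 298) AND its end is no earlier than demo's start (X.end >= 119).
backup: end 441 < 298? ✗; end 441 >= 119? ✓ → no.
handoff: end 390 < 298? ✗; end 390 >= 119? ✓ → no.
ingest: end 653 < 298? ✗; end 653 >= 119? ✓ → no.
planning: end 223 < 298? ✓; end 223 >= 119? ✓ → yes.
rehearsal: end 834 < 298? ✗; end 834 >= 119? ✓ → no.
retro: end 821 < 298? ✗; end 821 >= 119? ✓ → no.
snapshot: end 644 < 298? ✗; end 644 >= 119? ✓ → no.
soundcheck: end 386 < 298? ✗; end 386 >= 119? ✓ → no.
standup: end 672 < 298? ✗; end 672 >= 119? ✓ → no.
triage: end 415 < 298? ✗; end 415 >= 119? ✓ → no.
Result: planning.

planning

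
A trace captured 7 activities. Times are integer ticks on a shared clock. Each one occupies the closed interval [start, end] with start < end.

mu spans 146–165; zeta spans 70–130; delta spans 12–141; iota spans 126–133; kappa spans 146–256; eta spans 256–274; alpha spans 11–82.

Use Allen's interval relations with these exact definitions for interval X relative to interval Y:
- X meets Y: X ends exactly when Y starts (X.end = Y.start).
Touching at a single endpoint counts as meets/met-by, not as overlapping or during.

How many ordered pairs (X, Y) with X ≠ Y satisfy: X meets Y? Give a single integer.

Checking all 42 ordered pairs for relation 'meets'; matching pairs in alphabetical order:
(kappa, eta): kappa meets eta ✓
Count: 1.

1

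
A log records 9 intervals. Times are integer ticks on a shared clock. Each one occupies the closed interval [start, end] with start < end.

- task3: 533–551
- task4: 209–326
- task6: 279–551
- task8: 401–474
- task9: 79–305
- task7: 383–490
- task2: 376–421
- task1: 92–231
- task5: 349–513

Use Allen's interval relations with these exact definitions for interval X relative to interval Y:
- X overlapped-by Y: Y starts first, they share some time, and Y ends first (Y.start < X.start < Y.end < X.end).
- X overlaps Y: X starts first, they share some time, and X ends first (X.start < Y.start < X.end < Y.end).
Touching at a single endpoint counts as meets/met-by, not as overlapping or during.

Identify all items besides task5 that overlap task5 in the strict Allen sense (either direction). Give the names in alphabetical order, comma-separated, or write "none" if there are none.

Target task5 = [349, 513].
task1 [92, 231] → before → no.
task2 [376, 421] → during → no.
task3 [533, 551] → after → no.
task4 [209, 326] → before → no.
task6 [279, 551] → contains → no.
task7 [383, 490] → during → no.
task8 [401, 474] → during → no.
task9 [79, 305] → before → no.
Result: none.

none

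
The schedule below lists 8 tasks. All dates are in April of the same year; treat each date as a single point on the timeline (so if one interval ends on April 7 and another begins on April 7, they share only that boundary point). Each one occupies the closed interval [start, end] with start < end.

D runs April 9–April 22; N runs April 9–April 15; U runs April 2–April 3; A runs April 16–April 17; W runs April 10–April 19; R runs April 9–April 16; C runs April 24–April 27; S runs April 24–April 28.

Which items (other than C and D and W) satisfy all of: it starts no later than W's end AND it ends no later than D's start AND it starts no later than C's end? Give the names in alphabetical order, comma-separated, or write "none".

U

Conditions: its start is no later than W's end (X.start <= April 19) AND its end is no later than D's start (X.end <= April 9) AND its start is no later than C's end (X.start <= April 27).
A: start April 16 <= April 19? ✓; end April 17 <= April 9? ✗; start April 16 <= April 27? ✓ → no.
N: start April 9 <= April 19? ✓; end April 15 <= April 9? ✗; start April 9 <= April 27? ✓ → no.
R: start April 9 <= April 19? ✓; end April 16 <= April 9? ✗; start April 9 <= April 27? ✓ → no.
S: start April 24 <= April 19? ✗; end April 28 <= April 9? ✗; start April 24 <= April 27? ✓ → no.
U: start April 2 <= April 19? ✓; end April 3 <= April 9? ✓; start April 2 <= April 27? ✓ → yes.
Result: U.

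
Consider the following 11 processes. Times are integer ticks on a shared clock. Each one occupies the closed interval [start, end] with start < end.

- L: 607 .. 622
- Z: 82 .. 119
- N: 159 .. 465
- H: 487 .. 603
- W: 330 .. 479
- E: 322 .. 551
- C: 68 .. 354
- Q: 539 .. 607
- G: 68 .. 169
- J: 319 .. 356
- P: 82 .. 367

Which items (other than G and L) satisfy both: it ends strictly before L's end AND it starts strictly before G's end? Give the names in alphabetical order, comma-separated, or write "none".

C, N, P, Z

Conditions: its end is strictly before L's end (X.end < 622) AND its start is strictly before G's end (X.start < 169).
C: end 354 < 622? ✓; start 68 < 169? ✓ → yes.
E: end 551 < 622? ✓; start 322 < 169? ✗ → no.
H: end 603 < 622? ✓; start 487 < 169? ✗ → no.
J: end 356 < 622? ✓; start 319 < 169? ✗ → no.
N: end 465 < 622? ✓; start 159 < 169? ✓ → yes.
P: end 367 < 622? ✓; start 82 < 169? ✓ → yes.
Q: end 607 < 622? ✓; start 539 < 169? ✗ → no.
W: end 479 < 622? ✓; start 330 < 169? ✗ → no.
Z: end 119 < 622? ✓; start 82 < 169? ✓ → yes.
Result: C, N, P, Z.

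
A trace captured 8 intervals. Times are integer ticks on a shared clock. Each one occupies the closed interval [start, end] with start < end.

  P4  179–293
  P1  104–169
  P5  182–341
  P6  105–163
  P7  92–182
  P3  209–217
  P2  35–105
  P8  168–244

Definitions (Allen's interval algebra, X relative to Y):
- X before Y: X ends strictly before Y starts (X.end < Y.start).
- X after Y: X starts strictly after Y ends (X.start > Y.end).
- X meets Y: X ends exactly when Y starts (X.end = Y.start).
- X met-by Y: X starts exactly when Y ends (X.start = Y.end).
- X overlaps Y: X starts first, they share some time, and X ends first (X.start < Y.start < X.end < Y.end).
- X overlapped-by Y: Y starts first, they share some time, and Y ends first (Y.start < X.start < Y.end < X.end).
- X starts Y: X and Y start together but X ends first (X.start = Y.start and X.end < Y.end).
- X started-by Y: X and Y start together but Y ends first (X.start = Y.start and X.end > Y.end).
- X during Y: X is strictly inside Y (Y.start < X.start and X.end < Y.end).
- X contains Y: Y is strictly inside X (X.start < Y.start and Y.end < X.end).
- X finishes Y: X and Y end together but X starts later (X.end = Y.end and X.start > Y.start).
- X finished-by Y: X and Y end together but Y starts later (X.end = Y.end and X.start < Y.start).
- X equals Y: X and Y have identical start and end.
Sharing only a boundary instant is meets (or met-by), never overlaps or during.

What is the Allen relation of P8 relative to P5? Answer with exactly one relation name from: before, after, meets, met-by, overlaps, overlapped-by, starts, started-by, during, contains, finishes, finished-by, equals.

P8 = [168, 244]; P5 = [182, 341].
Compare endpoints: P8.start < P5.start, P8.start < P5.end, P8.end > P5.start, P8.end < P5.end.
That pattern is 'overlaps'.

overlaps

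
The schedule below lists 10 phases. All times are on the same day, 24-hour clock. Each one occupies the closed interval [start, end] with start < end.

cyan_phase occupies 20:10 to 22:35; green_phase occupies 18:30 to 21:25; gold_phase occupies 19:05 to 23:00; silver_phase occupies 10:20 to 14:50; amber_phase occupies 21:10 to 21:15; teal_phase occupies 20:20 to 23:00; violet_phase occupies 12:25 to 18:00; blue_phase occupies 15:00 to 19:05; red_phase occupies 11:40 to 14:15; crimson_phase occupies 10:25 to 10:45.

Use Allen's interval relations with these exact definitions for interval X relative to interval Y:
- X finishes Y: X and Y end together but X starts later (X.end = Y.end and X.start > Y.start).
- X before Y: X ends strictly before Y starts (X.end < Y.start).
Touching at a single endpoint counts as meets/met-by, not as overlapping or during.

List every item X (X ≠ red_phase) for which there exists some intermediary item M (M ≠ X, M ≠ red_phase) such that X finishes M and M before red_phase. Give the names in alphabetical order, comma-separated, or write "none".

Target red_phase = [11:40, 14:15].
Intermediaries M with M before red_phase: crimson_phase.
Via crimson_phase — items with X finishes crimson_phase: none.
Union: none.

none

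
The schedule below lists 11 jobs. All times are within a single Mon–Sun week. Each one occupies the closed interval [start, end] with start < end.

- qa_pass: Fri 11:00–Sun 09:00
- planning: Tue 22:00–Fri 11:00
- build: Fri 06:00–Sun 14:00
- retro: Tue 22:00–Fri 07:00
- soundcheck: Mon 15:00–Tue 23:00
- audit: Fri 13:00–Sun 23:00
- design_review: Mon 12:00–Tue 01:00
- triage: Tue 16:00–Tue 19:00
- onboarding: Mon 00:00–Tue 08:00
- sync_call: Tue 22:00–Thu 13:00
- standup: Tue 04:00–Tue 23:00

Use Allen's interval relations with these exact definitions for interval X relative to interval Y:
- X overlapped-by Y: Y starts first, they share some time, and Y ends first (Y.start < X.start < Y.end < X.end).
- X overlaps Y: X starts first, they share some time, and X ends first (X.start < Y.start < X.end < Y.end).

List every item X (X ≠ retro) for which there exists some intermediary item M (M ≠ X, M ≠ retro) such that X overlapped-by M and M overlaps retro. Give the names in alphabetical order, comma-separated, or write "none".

Target retro = [Tue 22:00, Fri 07:00].
Intermediaries M with M overlaps retro: soundcheck, standup.
Via soundcheck — items with X overlapped-by soundcheck: planning, sync_call.
Via standup — items with X overlapped-by standup: planning, sync_call.
Union: planning, sync_call.

planning, sync_call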